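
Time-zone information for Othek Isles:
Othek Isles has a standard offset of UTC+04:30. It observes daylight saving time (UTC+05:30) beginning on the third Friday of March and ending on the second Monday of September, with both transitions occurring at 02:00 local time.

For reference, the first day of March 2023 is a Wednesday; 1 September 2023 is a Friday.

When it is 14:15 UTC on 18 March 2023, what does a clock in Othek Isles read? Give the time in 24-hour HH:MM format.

1 March 2023 is a Wednesday, so the first Friday is March 3 and the third is March 17.
1 September 2023 is a Friday, so the first Monday is September 4 and the second is September 11.
At the standard offset (UTC+04:30), 14:15 UTC + 4h30m = 18:45 Othek Isles standard time.
Daylight saving runs 17 March – 11 September; the standard-time date in Othek Isles, 18 March 2023, is inside that window, so Othek Isles is at UTC+05:30.
14:15 UTC + 5h30m = 19:45 local.

19:45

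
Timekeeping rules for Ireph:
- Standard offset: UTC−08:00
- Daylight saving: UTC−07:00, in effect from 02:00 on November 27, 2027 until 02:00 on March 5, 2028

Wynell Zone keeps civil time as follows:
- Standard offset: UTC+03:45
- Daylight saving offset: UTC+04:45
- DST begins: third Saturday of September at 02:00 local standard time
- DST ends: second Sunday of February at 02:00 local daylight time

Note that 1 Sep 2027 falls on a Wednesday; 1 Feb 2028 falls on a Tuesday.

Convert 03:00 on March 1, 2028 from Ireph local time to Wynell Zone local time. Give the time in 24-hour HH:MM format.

13:45

March 1, 2028 lies within the daylight-saving period (27 November 2027 – 5 March 2028), so Ireph is on daylight time, UTC−07:00.
03:00 Ireph + 7h = 10:00 UTC.
1 September 2027 is a Wednesday, so the first Saturday is September 4 and the third is September 18.
1 February 2028 is a Tuesday, so the first Sunday is February 6 and the second is February 13.
At the standard offset (UTC+03:45), 10:00 UTC + 3h45m = 13:45 Wynell Zone standard time.
The standard-time date in Wynell Zone, March 1, 2028, does not fall between 18 September 2027 and 13 February 2028, so daylight saving is not in effect and Wynell Zone is at UTC+03:45.
10:00 UTC + 3h45m = 13:45 Wynell Zone.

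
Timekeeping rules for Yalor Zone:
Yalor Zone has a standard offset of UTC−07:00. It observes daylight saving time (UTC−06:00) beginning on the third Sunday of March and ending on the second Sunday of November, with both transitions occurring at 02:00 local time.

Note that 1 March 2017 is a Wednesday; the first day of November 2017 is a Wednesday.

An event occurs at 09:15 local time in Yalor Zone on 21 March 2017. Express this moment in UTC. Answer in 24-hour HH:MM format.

15:15

1 March 2017 is a Wednesday, so the first Sunday is March 5 and the third is March 19.
1 November 2017 is a Wednesday, so the first Sunday is November 5 and the second is November 12.
Daylight saving runs 19 March – 12 November; 21 March 2017 is inside that window, so Yalor Zone is at UTC−06:00.
09:15 local + 6h = 15:15 UTC.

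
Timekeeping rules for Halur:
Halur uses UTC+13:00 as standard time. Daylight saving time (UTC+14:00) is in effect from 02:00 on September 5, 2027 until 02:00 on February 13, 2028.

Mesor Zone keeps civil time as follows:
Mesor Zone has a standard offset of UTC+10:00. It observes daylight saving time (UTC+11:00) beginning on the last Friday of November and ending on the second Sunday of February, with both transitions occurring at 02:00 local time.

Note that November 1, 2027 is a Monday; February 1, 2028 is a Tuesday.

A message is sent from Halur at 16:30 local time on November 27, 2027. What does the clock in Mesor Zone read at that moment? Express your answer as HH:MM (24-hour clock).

November 27, 2027 lies within the daylight-saving period (5 September 2027 – 13 February 2028), so Halur is on daylight time, UTC+14:00.
16:30 Halur − 14h = 02:30 UTC.
1 November 2027 is a Monday, so Fridays fall on 5, 12, 19, 26; the last is November 26.
1 February 2028 is a Tuesday, so the first Sunday is February 6 and the second is February 13.
At the standard offset (UTC+10:00), 02:30 UTC + 10h = 12:30 Mesor Zone standard time.
The standard-time date in Mesor Zone, November 27, 2027, falls between 26 November 2027 and 13 February 2028, so daylight saving is in effect and Mesor Zone is at UTC+11:00.
02:30 UTC + 11h = 13:30 Mesor Zone.

13:30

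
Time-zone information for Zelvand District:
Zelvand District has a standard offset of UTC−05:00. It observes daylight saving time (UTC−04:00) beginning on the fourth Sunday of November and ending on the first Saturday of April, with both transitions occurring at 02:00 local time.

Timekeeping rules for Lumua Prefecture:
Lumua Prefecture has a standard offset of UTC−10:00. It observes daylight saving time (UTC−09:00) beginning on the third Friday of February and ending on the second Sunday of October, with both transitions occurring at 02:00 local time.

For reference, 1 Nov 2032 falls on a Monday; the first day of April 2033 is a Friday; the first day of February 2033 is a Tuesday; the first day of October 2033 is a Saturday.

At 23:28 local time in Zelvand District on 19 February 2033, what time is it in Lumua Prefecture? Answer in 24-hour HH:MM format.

18:28

1 November 2032 is a Monday, so the first Sunday is November 7 and the fourth is November 28.
1 April 2033 is a Friday, so the first Saturday is April 2.
19 February 2033 lies within the daylight-saving period (28 November 2032 – 2 April 2033), so Zelvand District is on daylight time, UTC−04:00.
23:28 Zelvand District + 4h = 03:28 UTC (rolling into the next day, 20 February 2033).
1 February 2033 is a Tuesday, so the first Friday is February 4 and the third is February 18.
1 October 2033 is a Saturday, so the first Sunday is October 2 and the second is October 9.
At the standard offset (UTC−10:00), 03:28 UTC − 10h = 17:28 Lumua Prefecture standard time (rolling into the previous day, 19 February 2033).
Daylight saving runs 18 February – 9 October; the standard-time date in Lumua Prefecture, 19 February 2033, is inside that window, so Lumua Prefecture is at UTC−09:00.
03:28 UTC − 9h = 18:28 Lumua Prefecture (rolling into the previous day, 19 February 2033).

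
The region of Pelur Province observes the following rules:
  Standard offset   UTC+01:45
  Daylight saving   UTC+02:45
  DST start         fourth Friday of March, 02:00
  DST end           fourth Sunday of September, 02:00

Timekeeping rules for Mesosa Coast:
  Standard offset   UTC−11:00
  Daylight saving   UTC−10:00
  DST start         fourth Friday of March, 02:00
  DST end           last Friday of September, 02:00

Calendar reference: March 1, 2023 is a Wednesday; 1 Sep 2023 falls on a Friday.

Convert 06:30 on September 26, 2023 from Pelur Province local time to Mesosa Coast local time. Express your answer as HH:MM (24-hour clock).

18:45

1 March 2023 is a Wednesday, so the first Friday is March 3 and the fourth is March 24.
1 September 2023 is a Friday, so the first Sunday is September 3 and the fourth is September 24.
Daylight saving runs 24 March – 24 September; September 26, 2023 is outside that window, so Pelur Province is on standard time at UTC+01:45.
06:30 Pelur Province − 1h45m = 04:45 UTC.
1 March 2023 is a Wednesday, so the first Friday is March 3 and the fourth is March 24.
1 September 2023 is a Friday, so Fridays fall on 1, 8, 15, 22, 29; the last is September 29.
At the standard offset (UTC−11:00), 04:45 UTC − 11h = 17:45 Mesosa Coast standard time (rolling into the previous day, 25 September 2023).
The standard-time date in Mesosa Coast, September 25, 2023, falls between 24 March and 29 September, so daylight saving is in effect and Mesosa Coast is at UTC−10:00.
04:45 UTC − 10h = 18:45 Mesosa Coast (rolling into the previous day, 25 September 2023).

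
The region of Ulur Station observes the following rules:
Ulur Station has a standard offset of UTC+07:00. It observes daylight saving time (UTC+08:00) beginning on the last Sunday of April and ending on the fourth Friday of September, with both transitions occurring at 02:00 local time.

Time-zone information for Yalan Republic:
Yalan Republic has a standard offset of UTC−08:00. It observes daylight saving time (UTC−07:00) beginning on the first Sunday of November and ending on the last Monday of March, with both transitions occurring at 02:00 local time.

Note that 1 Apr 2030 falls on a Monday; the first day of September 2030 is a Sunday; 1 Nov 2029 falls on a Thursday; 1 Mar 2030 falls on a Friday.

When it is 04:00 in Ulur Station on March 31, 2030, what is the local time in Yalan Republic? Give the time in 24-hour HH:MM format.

13:00

1 April 2030 is a Monday, so Sundays fall on 7, 14, 21, 28; the last is April 28.
1 September 2030 is a Sunday, so the first Friday is September 6 and the fourth is September 27.
March 31, 2030 does not fall between 28 April and 27 September, so daylight saving is not in effect and Ulur Station is at UTC+07:00.
04:00 Ulur Station − 7h = 21:00 UTC (rolling into the previous day, 30 March 2030).
1 November 2029 is a Thursday, so the first Sunday is November 4.
1 March 2030 is a Friday, so Mondays fall on 4, 11, 18, 25; the last is March 25.
At the standard offset (UTC−08:00), 21:00 UTC − 8h = 13:00 Yalan Republic standard time.
Daylight saving runs 4 November 2029 – 25 March 2030; the standard-time date in Yalan Republic, March 30, 2030, is outside that window, so Yalan Republic is on standard time at UTC−08:00.
21:00 UTC − 8h = 13:00 Yalan Republic.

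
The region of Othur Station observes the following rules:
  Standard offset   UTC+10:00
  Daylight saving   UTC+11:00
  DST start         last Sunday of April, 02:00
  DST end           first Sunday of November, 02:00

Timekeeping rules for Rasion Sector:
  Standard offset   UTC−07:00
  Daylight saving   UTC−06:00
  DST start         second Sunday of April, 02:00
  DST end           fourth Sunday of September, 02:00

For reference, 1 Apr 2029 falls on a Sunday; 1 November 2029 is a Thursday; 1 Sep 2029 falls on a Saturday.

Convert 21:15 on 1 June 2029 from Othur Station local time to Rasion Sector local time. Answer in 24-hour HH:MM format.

1 April 2029 is a Sunday, so Sundays fall on 1, 8, 15, 22, 29; the last is April 29.
1 November 2029 is a Thursday, so the first Sunday is November 4.
1 June 2029 lies within the daylight-saving period (29 April – 4 November), so Othur Station is on daylight time, UTC+11:00.
21:15 Othur Station − 11h = 10:15 UTC.
1 April 2029 is a Sunday, so the first Sunday is April 1 and the second is April 8.
1 September 2029 is a Saturday, so the first Sunday is September 2 and the fourth is September 23.
At the standard offset (UTC−07:00), 10:15 UTC − 7h = 03:15 Rasion Sector standard time.
Daylight saving runs 8 April – 23 September; the standard-time date in Rasion Sector, 1 June 2029, is inside that window, so Rasion Sector is at UTC−06:00.
10:15 UTC − 6h = 04:15 Rasion Sector.

04:15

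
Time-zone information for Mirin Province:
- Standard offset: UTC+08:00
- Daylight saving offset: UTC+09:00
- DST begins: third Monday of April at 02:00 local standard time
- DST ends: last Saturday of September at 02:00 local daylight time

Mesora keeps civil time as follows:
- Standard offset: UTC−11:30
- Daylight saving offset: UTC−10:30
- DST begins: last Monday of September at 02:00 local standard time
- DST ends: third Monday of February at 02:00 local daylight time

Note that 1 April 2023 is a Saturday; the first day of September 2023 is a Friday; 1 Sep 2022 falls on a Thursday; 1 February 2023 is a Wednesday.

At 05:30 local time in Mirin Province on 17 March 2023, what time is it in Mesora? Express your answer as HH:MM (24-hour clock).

10:00

1 April 2023 is a Saturday, so the first Monday is April 3 and the third is April 17.
1 September 2023 is a Friday, so Saturdays fall on 2, 9, 16, 23, 30; the last is September 30.
17 March 2023 is outside the daylight-saving period (17 April – 30 September), so Mirin Province is on standard time, UTC+08:00.
05:30 Mirin Province − 8h = 21:30 UTC (rolling into the previous day, 16 March 2023).
1 September 2022 is a Thursday, so Mondays fall on 5, 12, 19, 26; the last is September 26.
1 February 2023 is a Wednesday, so the first Monday is February 6 and the third is February 20.
At the standard offset (UTC−11:30), 21:30 UTC − 11h30m = 10:00 Mesora standard time.
The standard-time date in Mesora, 16 March 2023, does not fall between 26 September 2022 and 20 February 2023, so daylight saving is not in effect and Mesora is at UTC−11:30.
21:30 UTC − 11h30m = 10:00 Mesora.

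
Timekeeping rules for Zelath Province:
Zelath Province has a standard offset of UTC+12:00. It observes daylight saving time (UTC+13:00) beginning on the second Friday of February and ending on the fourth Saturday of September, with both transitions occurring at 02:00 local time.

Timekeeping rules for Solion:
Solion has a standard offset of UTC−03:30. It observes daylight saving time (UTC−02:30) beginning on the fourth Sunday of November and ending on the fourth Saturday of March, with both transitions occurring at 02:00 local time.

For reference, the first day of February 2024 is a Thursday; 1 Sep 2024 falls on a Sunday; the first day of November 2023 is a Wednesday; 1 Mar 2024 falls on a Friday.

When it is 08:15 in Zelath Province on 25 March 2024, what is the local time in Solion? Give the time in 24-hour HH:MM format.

15:45

1 February 2024 is a Thursday, so the first Friday is February 2 and the second is February 9.
1 September 2024 is a Sunday, so the first Saturday is September 7 and the fourth is September 28.
Daylight saving runs 9 February – 28 September; 25 March 2024 is inside that window, so Zelath Province is at UTC+13:00.
08:15 Zelath Province − 13h = 19:15 UTC (rolling into the previous day, 24 March 2024).
1 November 2023 is a Wednesday, so the first Sunday is November 5 and the fourth is November 26.
1 March 2024 is a Friday, so the first Saturday is March 2 and the fourth is March 23.
At the standard offset (UTC−03:30), 19:15 UTC − 3h30m = 15:45 Solion standard time.
Daylight saving runs 26 November 2023 – 23 March 2024; the standard-time date in Solion, 24 March 2024, is outside that window, so Solion is on standard time at UTC−03:30.
19:15 UTC − 3h30m = 15:45 Solion.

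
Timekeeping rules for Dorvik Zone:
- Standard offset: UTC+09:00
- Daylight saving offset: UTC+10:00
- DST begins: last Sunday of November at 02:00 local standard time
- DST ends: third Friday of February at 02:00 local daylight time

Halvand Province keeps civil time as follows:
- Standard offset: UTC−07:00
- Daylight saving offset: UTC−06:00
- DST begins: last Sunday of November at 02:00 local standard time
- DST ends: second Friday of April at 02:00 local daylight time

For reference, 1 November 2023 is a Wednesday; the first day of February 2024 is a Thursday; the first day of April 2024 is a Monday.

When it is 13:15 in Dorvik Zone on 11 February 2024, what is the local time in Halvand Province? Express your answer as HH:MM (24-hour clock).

21:15

1 November 2023 is a Wednesday, so Sundays fall on 5, 12, 19, 26; the last is November 26.
1 February 2024 is a Thursday, so the first Friday is February 2 and the third is February 16.
Daylight saving runs 26 November 2023 – 16 February 2024; 11 February 2024 is inside that window, so Dorvik Zone is at UTC+10:00.
13:15 Dorvik Zone − 10h = 03:15 UTC.
1 November 2023 is a Wednesday, so Sundays fall on 5, 12, 19, 26; the last is November 26.
1 April 2024 is a Monday, so the first Friday is April 5 and the second is April 12.
At the standard offset (UTC−07:00), 03:15 UTC − 7h = 20:15 Halvand Province standard time (rolling into the previous day, 10 February 2024).
The standard-time date in Halvand Province, 10 February 2024, lies within the daylight-saving period (26 November 2023 – 12 April 2024), so Halvand Province is on daylight time, UTC−06:00.
03:15 UTC − 6h = 21:15 Halvand Province (rolling into the previous day, 10 February 2024).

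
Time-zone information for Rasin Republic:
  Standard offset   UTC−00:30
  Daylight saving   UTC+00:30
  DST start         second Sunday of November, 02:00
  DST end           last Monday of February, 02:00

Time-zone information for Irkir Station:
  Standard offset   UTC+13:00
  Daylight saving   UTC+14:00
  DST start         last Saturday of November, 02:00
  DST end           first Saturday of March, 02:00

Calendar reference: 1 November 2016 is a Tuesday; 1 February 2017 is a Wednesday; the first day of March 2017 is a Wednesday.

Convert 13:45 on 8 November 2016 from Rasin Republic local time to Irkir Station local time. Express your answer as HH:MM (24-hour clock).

1 November 2016 is a Tuesday, so the first Sunday is November 6 and the second is November 13.
1 February 2017 is a Wednesday, so Mondays fall on 6, 13, 20, 27; the last is February 27.
8 November 2016 is outside the daylight-saving period (13 November 2016 – 27 February 2017), so Rasin Republic is on standard time, UTC−00:30.
13:45 Rasin Republic + 0h30m = 14:15 UTC.
1 November 2016 is a Tuesday, so Saturdays fall on 5, 12, 19, 26; the last is November 26.
1 March 2017 is a Wednesday, so the first Saturday is March 4.
At the standard offset (UTC+13:00), 14:15 UTC + 13h = 03:15 Irkir Station standard time (rolling into the next day, 9 November 2016).
The standard-time date in Irkir Station, 9 November 2016, does not fall between 26 November 2016 and 4 March 2017, so daylight saving is not in effect and Irkir Station is at UTC+13:00.
14:15 UTC + 13h = 03:15 Irkir Station (rolling into the next day, 9 November 2016).

03:15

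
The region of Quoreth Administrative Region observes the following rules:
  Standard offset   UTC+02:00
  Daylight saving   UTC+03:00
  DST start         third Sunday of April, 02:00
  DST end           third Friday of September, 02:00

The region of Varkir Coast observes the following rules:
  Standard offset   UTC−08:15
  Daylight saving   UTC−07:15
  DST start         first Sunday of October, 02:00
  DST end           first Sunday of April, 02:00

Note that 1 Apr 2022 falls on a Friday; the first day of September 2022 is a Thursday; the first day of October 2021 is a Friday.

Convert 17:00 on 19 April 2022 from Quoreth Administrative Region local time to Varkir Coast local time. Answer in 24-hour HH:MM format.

05:45

1 April 2022 is a Friday, so the first Sunday is April 3 and the third is April 17.
1 September 2022 is a Thursday, so the first Friday is September 2 and the third is September 16.
19 April 2022 lies within the daylight-saving period (17 April – 16 September), so Quoreth Administrative Region is on daylight time, UTC+03:00.
17:00 Quoreth Administrative Region − 3h = 14:00 UTC.
1 October 2021 is a Friday, so the first Sunday is October 3.
1 April 2022 is a Friday, so the first Sunday is April 3.
At the standard offset (UTC−08:15), 14:00 UTC − 8h15m = 05:45 Varkir Coast standard time.
Daylight saving runs 3 October 2021 – 3 April 2022; the standard-time date in Varkir Coast, 19 April 2022, is outside that window, so Varkir Coast is on standard time at UTC−08:15.
14:00 UTC − 8h15m = 05:45 Varkir Coast.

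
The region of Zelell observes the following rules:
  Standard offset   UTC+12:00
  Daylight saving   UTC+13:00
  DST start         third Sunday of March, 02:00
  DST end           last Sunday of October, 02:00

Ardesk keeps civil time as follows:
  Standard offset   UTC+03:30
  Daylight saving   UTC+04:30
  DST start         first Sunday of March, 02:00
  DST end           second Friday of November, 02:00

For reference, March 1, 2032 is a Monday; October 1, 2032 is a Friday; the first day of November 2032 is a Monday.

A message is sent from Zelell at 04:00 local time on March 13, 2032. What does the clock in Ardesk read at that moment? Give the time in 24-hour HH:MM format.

1 March 2032 is a Monday, so the first Sunday is March 7 and the third is March 21.
1 October 2032 is a Friday, so Sundays fall on 3, 10, 17, 24, 31; the last is October 31.
Daylight saving runs 21 March – 31 October; March 13, 2032 is outside that window, so Zelell is on standard time at UTC+12:00.
04:00 Zelell − 12h = 16:00 UTC (rolling into the previous day, 12 March 2032).
1 March 2032 is a Monday, so the first Sunday is March 7.
1 November 2032 is a Monday, so the first Friday is November 5 and the second is November 12.
At the standard offset (UTC+03:30), 16:00 UTC + 3h30m = 19:30 Ardesk standard time.
The standard-time date in Ardesk, March 12, 2032, falls between 7 March and 12 November, so daylight saving is in effect and Ardesk is at UTC+04:30.
16:00 UTC + 4h30m = 20:30 Ardesk.

20:30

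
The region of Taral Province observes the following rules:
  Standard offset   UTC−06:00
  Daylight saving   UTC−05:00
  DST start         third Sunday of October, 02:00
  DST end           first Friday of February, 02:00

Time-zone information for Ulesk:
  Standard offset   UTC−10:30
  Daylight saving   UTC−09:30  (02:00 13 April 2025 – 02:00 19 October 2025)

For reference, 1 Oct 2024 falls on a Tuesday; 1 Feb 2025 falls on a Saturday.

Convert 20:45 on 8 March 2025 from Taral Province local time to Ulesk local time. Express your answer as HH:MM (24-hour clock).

16:15

1 October 2024 is a Tuesday, so the first Sunday is October 6 and the third is October 20.
1 February 2025 is a Saturday, so the first Friday is February 7.
8 March 2025 is outside the daylight-saving period (20 October 2024 – 7 February 2025), so Taral Province is on standard time, UTC−06:00.
20:45 Taral Province + 6h = 02:45 UTC (rolling into the next day, 9 March 2025).
At the standard offset (UTC−10:30), 02:45 UTC − 10h30m = 16:15 Ulesk standard time (rolling into the previous day, 8 March 2025).
Daylight saving runs 13 April – 19 October; the standard-time date in Ulesk, 8 March 2025, is outside that window, so Ulesk is on standard time at UTC−10:30.
02:45 UTC − 10h30m = 16:15 Ulesk (rolling into the previous day, 8 March 2025).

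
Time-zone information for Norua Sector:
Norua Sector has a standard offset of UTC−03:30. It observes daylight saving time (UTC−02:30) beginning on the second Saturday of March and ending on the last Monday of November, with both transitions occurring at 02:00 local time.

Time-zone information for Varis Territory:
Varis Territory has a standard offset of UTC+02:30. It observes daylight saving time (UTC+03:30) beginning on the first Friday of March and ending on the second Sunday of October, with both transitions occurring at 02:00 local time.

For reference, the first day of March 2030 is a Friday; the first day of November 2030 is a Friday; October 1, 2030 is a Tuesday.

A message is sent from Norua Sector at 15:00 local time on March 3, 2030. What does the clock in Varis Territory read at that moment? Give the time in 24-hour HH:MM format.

22:00

1 March 2030 is a Friday, so the first Saturday is March 2 and the second is March 9.
1 November 2030 is a Friday, so Mondays fall on 4, 11, 18, 25; the last is November 25.
Daylight saving runs 9 March – 25 November; March 3, 2030 is outside that window, so Norua Sector is on standard time at UTC−03:30.
15:00 Norua Sector + 3h30m = 18:30 UTC.
1 March 2030 is a Friday, so the first Friday is March 1.
1 October 2030 is a Tuesday, so the first Sunday is October 6 and the second is October 13.
At the standard offset (UTC+02:30), 18:30 UTC + 2h30m = 21:00 Varis Territory standard time.
The standard-time date in Varis Territory, March 3, 2030, falls between 1 March and 13 October, so daylight saving is in effect and Varis Territory is at UTC+03:30.
18:30 UTC + 3h30m = 22:00 Varis Territory.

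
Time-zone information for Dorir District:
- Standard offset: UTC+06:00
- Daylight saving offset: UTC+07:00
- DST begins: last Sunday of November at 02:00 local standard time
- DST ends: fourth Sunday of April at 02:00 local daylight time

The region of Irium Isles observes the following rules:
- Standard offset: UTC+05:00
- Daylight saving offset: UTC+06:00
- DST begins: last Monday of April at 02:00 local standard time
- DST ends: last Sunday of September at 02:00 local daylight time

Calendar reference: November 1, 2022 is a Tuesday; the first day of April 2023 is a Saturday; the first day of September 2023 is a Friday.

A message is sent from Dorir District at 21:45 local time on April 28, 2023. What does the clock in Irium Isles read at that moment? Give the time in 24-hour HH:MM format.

21:45

1 November 2022 is a Tuesday, so Sundays fall on 6, 13, 20, 27; the last is November 27.
1 April 2023 is a Saturday, so the first Sunday is April 2 and the fourth is April 23.
April 28, 2023 is outside the daylight-saving period (27 November 2022 – 23 April 2023), so Dorir District is on standard time, UTC+06:00.
21:45 Dorir District − 6h = 15:45 UTC.
1 April 2023 is a Saturday, so Mondays fall on 3, 10, 17, 24; the last is April 24.
1 September 2023 is a Friday, so Sundays fall on 3, 10, 17, 24; the last is September 24.
At the standard offset (UTC+05:00), 15:45 UTC + 5h = 20:45 Irium Isles standard time.
Daylight saving runs 24 April – 24 September; the standard-time date in Irium Isles, April 28, 2023, is inside that window, so Irium Isles is at UTC+06:00.
15:45 UTC + 6h = 21:45 Irium Isles.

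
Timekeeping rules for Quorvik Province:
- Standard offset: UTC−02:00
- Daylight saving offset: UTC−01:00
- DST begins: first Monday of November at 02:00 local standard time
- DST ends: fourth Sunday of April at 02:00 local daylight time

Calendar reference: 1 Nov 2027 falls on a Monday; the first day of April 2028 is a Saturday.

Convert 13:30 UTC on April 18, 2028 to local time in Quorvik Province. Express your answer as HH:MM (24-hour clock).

1 November 2027 is a Monday, so the first Monday is November 1.
1 April 2028 is a Saturday, so the first Sunday is April 2 and the fourth is April 23.
At the standard offset (UTC−02:00), 13:30 UTC − 2h = 11:30 Quorvik Province standard time.
The standard-time date in Quorvik Province, April 18, 2028, lies within the daylight-saving period (1 November 2027 – 23 April 2028), so Quorvik Province is on daylight time, UTC−01:00.
13:30 UTC − 1h = 12:30 local.

12:30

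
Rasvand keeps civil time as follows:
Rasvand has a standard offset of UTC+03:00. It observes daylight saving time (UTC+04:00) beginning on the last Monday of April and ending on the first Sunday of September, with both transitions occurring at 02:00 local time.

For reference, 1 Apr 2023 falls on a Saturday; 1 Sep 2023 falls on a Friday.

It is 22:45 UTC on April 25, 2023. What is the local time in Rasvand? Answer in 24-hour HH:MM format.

02:45

1 April 2023 is a Saturday, so Mondays fall on 3, 10, 17, 24; the last is April 24.
1 September 2023 is a Friday, so the first Sunday is September 3.
At the standard offset (UTC+03:00), 22:45 UTC + 3h = 01:45 Rasvand standard time (rolling into the next day, 26 April 2023).
The standard-time date in Rasvand, April 26, 2023, lies within the daylight-saving period (24 April – 3 September), so Rasvand is on daylight time, UTC+04:00.
22:45 UTC + 4h = 02:45 local (rolling into the next day, 26 April 2023).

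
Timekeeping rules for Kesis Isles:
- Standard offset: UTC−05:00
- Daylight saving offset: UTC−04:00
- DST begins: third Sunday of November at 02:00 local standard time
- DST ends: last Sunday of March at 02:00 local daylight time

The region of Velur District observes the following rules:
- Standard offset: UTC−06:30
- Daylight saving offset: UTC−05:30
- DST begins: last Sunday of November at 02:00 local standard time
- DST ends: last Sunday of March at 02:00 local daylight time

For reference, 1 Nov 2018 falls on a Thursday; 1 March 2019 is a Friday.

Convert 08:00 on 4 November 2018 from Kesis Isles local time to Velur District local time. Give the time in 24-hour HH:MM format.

1 November 2018 is a Thursday, so the first Sunday is November 4 and the third is November 18.
1 March 2019 is a Friday, so Sundays fall on 3, 10, 17, 24, 31; the last is March 31.
4 November 2018 is outside the daylight-saving period (18 November 2018 – 31 March 2019), so Kesis Isles is on standard time, UTC−05:00.
08:00 Kesis Isles + 5h = 13:00 UTC.
1 November 2018 is a Thursday, so Sundays fall on 4, 11, 18, 25; the last is November 25.
1 March 2019 is a Friday, so Sundays fall on 3, 10, 17, 24, 31; the last is March 31.
At the standard offset (UTC−06:30), 13:00 UTC − 6h30m = 06:30 Velur District standard time.
The standard-time date in Velur District, 4 November 2018, does not fall between 25 November 2018 and 31 March 2019, so daylight saving is not in effect and Velur District is at UTC−06:30.
13:00 UTC − 6h30m = 06:30 Velur District.

06:30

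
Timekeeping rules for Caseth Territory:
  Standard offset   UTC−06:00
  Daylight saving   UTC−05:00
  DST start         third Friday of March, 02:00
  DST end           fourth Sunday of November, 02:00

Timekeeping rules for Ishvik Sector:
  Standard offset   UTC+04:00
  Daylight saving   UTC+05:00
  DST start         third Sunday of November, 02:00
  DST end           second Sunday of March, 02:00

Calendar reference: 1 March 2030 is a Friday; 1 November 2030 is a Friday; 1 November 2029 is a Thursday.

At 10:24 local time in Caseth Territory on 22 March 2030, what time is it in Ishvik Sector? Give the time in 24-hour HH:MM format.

19:24

1 March 2030 is a Friday, so the first Friday is March 1 and the third is March 15.
1 November 2030 is a Friday, so the first Sunday is November 3 and the fourth is November 24.
Daylight saving runs 15 March – 24 November; 22 March 2030 is inside that window, so Caseth Territory is at UTC−05:00.
10:24 Caseth Territory + 5h = 15:24 UTC.
1 November 2029 is a Thursday, so the first Sunday is November 4 and the third is November 18.
1 March 2030 is a Friday, so the first Sunday is March 3 and the second is March 10.
At the standard offset (UTC+04:00), 15:24 UTC + 4h = 19:24 Ishvik Sector standard time.
The standard-time date in Ishvik Sector, 22 March 2030, does not fall between 18 November 2029 and 10 March 2030, so daylight saving is not in effect and Ishvik Sector is at UTC+04:00.
15:24 UTC + 4h = 19:24 Ishvik Sector.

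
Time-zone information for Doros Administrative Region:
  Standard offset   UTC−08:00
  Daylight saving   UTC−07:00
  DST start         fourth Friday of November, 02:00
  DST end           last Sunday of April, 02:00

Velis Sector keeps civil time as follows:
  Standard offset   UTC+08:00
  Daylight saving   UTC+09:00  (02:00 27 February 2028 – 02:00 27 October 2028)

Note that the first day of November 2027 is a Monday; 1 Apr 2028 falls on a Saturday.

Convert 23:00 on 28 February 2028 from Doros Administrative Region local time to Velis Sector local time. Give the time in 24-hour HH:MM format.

15:00

1 November 2027 is a Monday, so the first Friday is November 5 and the fourth is November 26.
1 April 2028 is a Saturday, so Sundays fall on 2, 9, 16, 23, 30; the last is April 30.
28 February 2028 lies within the daylight-saving period (26 November 2027 – 30 April 2028), so Doros Administrative Region is on daylight time, UTC−07:00.
23:00 Doros Administrative Region + 7h = 06:00 UTC (rolling into the next day, 29 February 2028).
At the standard offset (UTC+08:00), 06:00 UTC + 8h = 14:00 Velis Sector standard time.
The standard-time date in Velis Sector, 29 February 2028, lies within the daylight-saving period (27 February – 27 October), so Velis Sector is on daylight time, UTC+09:00.
06:00 UTC + 9h = 15:00 Velis Sector.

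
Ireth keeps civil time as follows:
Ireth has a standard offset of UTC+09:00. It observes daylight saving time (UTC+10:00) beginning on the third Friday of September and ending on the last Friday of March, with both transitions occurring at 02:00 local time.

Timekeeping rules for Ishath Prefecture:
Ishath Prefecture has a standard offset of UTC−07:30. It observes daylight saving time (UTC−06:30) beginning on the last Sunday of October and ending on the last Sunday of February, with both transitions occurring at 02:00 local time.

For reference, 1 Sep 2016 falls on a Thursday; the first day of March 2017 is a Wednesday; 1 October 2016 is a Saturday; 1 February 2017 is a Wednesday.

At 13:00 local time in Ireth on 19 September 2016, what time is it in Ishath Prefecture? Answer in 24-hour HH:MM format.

1 September 2016 is a Thursday, so the first Friday is September 2 and the third is September 16.
1 March 2017 is a Wednesday, so Fridays fall on 3, 10, 17, 24, 31; the last is March 31.
19 September 2016 lies within the daylight-saving period (16 September 2016 – 31 March 2017), so Ireth is on daylight time, UTC+10:00.
13:00 Ireth − 10h = 03:00 UTC.
1 October 2016 is a Saturday, so Sundays fall on 2, 9, 16, 23, 30; the last is October 30.
1 February 2017 is a Wednesday, so Sundays fall on 5, 12, 19, 26; the last is February 26.
At the standard offset (UTC−07:30), 03:00 UTC − 7h30m = 19:30 Ishath Prefecture standard time (rolling into the previous day, 18 September 2016).
The standard-time date in Ishath Prefecture, 18 September 2016, is outside the daylight-saving period (30 October 2016 – 26 February 2017), so Ishath Prefecture is on standard time, UTC−07:30.
03:00 UTC − 7h30m = 19:30 Ishath Prefecture (rolling into the previous day, 18 September 2016).

19:30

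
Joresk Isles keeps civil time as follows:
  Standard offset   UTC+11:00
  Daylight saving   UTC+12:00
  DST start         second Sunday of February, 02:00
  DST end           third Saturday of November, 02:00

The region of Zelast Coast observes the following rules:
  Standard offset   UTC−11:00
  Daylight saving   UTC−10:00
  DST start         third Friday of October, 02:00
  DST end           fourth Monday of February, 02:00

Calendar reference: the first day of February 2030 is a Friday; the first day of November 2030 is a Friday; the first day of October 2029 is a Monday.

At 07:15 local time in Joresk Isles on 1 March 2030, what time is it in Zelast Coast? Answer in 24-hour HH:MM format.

1 February 2030 is a Friday, so the first Sunday is February 3 and the second is February 10.
1 November 2030 is a Friday, so the first Saturday is November 2 and the third is November 16.
1 March 2030 falls between 10 February and 16 November, so daylight saving is in effect and Joresk Isles is at UTC+12:00.
07:15 Joresk Isles − 12h = 19:15 UTC (rolling into the previous day, 28 February 2030).
1 October 2029 is a Monday, so the first Friday is October 5 and the third is October 19.
1 February 2030 is a Friday, so the first Monday is February 4 and the fourth is February 25.
At the standard offset (UTC−11:00), 19:15 UTC − 11h = 08:15 Zelast Coast standard time.
Daylight saving runs 19 October 2029 – 25 February 2030; the standard-time date in Zelast Coast, 28 February 2030, is outside that window, so Zelast Coast is on standard time at UTC−11:00.
19:15 UTC − 11h = 08:15 Zelast Coast.

08:15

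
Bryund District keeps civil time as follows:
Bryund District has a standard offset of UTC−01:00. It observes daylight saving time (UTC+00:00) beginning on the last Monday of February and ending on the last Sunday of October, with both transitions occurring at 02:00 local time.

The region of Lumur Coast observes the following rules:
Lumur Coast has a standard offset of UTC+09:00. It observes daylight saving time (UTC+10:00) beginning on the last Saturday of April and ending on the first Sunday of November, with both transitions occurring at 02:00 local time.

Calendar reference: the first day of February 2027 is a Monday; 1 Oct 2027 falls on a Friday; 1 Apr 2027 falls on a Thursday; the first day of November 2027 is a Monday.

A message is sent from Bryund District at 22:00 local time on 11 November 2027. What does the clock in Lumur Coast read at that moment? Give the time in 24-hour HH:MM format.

1 February 2027 is a Monday, so Mondays fall on 1, 8, 15, 22; the last is February 22.
1 October 2027 is a Friday, so Sundays fall on 3, 10, 17, 24, 31; the last is October 31.
11 November 2027 is outside the daylight-saving period (22 February – 31 October), so Bryund District is on standard time, UTC−01:00.
22:00 Bryund District + 1h = 23:00 UTC.
1 April 2027 is a Thursday, so Saturdays fall on 3, 10, 17, 24; the last is April 24.
1 November 2027 is a Monday, so the first Sunday is November 7.
At the standard offset (UTC+09:00), 23:00 UTC + 9h = 08:00 Lumur Coast standard time (rolling into the next day, 12 November 2027).
The standard-time date in Lumur Coast, 12 November 2027, does not fall between 24 April and 7 November, so daylight saving is not in effect and Lumur Coast is at UTC+09:00.
23:00 UTC + 9h = 08:00 Lumur Coast (rolling into the next day, 12 November 2027).

08:00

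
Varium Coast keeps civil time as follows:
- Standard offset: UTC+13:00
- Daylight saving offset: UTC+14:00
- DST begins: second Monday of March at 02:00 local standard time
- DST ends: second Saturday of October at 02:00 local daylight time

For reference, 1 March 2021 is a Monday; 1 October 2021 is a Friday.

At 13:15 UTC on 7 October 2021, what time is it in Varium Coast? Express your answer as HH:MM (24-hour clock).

1 March 2021 is a Monday, so the first Monday is March 1 and the second is March 8.
1 October 2021 is a Friday, so the first Saturday is October 2 and the second is October 9.
At the standard offset (UTC+13:00), 13:15 UTC + 13h = 02:15 Varium Coast standard time (rolling into the next day, 8 October 2021).
Daylight saving runs 8 March – 9 October; the standard-time date in Varium Coast, 8 October 2021, is inside that window, so Varium Coast is at UTC+14:00.
13:15 UTC + 14h = 03:15 local (rolling into the next day, 8 October 2021).

03:15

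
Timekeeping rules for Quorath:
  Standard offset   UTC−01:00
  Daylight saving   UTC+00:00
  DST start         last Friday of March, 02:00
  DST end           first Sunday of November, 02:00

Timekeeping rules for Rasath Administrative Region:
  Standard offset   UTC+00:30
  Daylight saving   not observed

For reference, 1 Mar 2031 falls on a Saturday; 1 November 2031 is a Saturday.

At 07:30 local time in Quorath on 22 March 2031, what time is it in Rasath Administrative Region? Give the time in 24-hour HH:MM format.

1 March 2031 is a Saturday, so Fridays fall on 7, 14, 21, 28; the last is March 28.
1 November 2031 is a Saturday, so the first Sunday is November 2.
22 March 2031 is outside the daylight-saving period (28 March – 2 November), so Quorath is on standard time, UTC−01:00.
07:30 Quorath + 1h = 08:30 UTC.
Rasath Administrative Region stays on UTC+00:30 all year.
08:30 UTC + 0h30m = 09:00 Rasath Administrative Region.

09:00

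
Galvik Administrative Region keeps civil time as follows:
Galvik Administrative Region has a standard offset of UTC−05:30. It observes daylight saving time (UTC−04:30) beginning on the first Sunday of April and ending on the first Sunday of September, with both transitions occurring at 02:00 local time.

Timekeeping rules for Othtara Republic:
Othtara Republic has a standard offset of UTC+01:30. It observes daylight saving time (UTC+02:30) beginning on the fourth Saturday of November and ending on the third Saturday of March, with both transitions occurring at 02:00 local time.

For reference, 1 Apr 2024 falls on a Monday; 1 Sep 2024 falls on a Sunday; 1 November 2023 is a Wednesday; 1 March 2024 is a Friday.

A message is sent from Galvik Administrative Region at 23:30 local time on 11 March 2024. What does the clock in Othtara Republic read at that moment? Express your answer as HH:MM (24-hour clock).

1 April 2024 is a Monday, so the first Sunday is April 7.
1 September 2024 is a Sunday, so the first Sunday is September 1.
11 March 2024 is outside the daylight-saving period (7 April – 1 September), so Galvik Administrative Region is on standard time, UTC−05:30.
23:30 Galvik Administrative Region + 5h30m = 05:00 UTC (rolling into the next day, 12 March 2024).
1 November 2023 is a Wednesday, so the first Saturday is November 4 and the fourth is November 25.
1 March 2024 is a Friday, so the first Saturday is March 2 and the third is March 16.
At the standard offset (UTC+01:30), 05:00 UTC + 1h30m = 06:30 Othtara Republic standard time.
The standard-time date in Othtara Republic, 12 March 2024, lies within the daylight-saving period (25 November 2023 – 16 March 2024), so Othtara Republic is on daylight time, UTC+02:30.
05:00 UTC + 2h30m = 07:30 Othtara Republic.

07:30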